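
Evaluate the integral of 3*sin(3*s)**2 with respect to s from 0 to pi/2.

Use the identity sin^2(3*s) = (1 - cos(6*s))/2.
An antiderivative is F(s) = 3*s/2 - sin(6*s)/4.
Then F(pi/2) - F(0) = (3*pi/4) - (0) = 3*pi/4.

3*pi/4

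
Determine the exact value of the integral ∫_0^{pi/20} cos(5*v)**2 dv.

1/20 + pi/40

Use the identity cos^2(5*v) = (1 + cos(10*v))/2.
An antiderivative is F(v) = v/2 + sin(10*v)/20.
Then F(pi/20) - F(0) = (1/20 + pi/40) - (0) = 1/20 + pi/40.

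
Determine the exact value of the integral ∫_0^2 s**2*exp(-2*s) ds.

(-13 + exp(4))*exp(-4)/4

Integrate by parts twice (u = s^2, dv = exp(-2*s) ds).
An antiderivative is F(s) = (-2*s**2 - 2*s - 1)*exp(-2*s)/4.
Then F(2) - F(0) = (-13*exp(-4)/4) - (-1/4) = (-13 + exp(4))*exp(-4)/4.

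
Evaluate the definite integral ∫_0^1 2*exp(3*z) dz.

An antiderivative is F(z) = 2*exp(3*z)/3.
Then F(1) - F(0) = (2*exp(3)/3) - (2/3) = -2/3 + 2*exp(3)/3.

-2/3 + 2*exp(3)/3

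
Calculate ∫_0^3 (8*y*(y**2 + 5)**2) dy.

3492

Let u = y**2 + 5, so du = 2*y dy. When y = 0, u = 5; when y = 3, u = 14.
The integral becomes 4·∫ u**2 du from 5 to 14, with antiderivative 4*u**3/3.
Back in y: F(y) = 4*(y**2 + 5)**3/3.
Then F(3) - F(0) = (10976/3) - (500/3) = 3492.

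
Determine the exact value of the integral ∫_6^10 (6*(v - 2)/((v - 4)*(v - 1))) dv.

-2*log(5) + 8*log(3)

Factor the denominator: v**2 - 5*v + 4 = (v - 1)(v - 4).
Partial fractions: 6*(v - 2)/((v - 4)*(v - 1)) = 2/(v - 1) + 4/(v - 4).
An antiderivative is F(v) = 4*log(v - 4) + 2*log(v - 1).
Then F(10) - F(6) = (4*log(2) + 8*log(3)) - (4*log(2) + 2*log(5)) = -2*log(5) + 8*log(3).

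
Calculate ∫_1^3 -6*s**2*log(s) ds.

52/3 - 54*log(3)

Integrate by parts once (u = ln s, dv = -6*s**2 ds).
An antiderivative is F(s) = -2*s**3*(3*log(s) - 1)/3.
Then F(3) - F(1) = (18 - 54*log(3)) - (2/3) = 52/3 - 54*log(3).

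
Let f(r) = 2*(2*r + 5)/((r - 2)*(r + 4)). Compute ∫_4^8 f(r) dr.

Factor the denominator: r**2 + 2*r - 8 = (r + 4)(r - 2).
Partial fractions: 2*(2*r + 5)/((r - 2)*(r + 4)) = 1/(r + 4) + 3/(r - 2).
An antiderivative is F(r) = 3*log(r - 2) + log(r + 4).
Then F(8) - F(4) = (5*log(2) + 4*log(3)) - (log(64)) = log(81/2).

log(81/2)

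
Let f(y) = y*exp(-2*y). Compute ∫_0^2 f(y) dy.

(-5 + exp(4))*exp(-4)/4

Integrate by parts once (u = y, dv = exp(-2*y) dy).
An antiderivative is F(y) = (-2*y - 1)*exp(-2*y)/4.
Then F(2) - F(0) = (-5*exp(-4)/4) - (-1/4) = (-5 + exp(4))*exp(-4)/4.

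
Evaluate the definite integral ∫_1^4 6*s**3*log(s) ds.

Integrate by parts once (u = ln s, dv = 6*s**3 ds).
An antiderivative is F(s) = 3*s**4*(4*log(s) - 1)/8.
Then F(4) - F(1) = (-96 + 768*log(2)) - (-3/8) = -765/8 + 768*log(2).

-765/8 + 768*log(2)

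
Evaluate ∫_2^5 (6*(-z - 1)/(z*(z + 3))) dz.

-10*log(2) + 2*log(5)

Factor the denominator: z**2 + 3*z = (z + 3)z.
Partial fractions: 6*(-z - 1)/(z*(z + 3)) = -4/(z + 3) - 2/z.
An antiderivative is F(z) = -2*log(z) - 4*log(z + 3).
Then F(5) - F(2) = (-12*log(2) - 2*log(5)) - (-4*log(5) - 2*log(2)) = -10*log(2) + 2*log(5).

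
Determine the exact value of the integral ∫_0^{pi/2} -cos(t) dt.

-1

An antiderivative is F(t) = -sin(t).
Then F(pi/2) - F(0) = (-1) - (0) = -1.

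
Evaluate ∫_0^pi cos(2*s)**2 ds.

Use the identity cos^2(2*s) = (1 + cos(4*s))/2.
An antiderivative is F(s) = s/2 + sin(4*s)/8.
Then F(pi) - F(0) = (pi/2) - (0) = pi/2.

pi/2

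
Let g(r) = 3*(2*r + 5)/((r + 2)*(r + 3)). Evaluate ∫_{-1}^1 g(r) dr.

Factor the denominator: r**2 + 5*r + 6 = (r + 3)(r + 2).
Partial fractions: 3*(2*r + 5)/((r + 2)*(r + 3)) = 3/(r + 3) + 3/(r + 2).
An antiderivative is F(r) = 3*log(r + 2) + 3*log(r + 3).
Then F(1) - F(-1) = (3*log(3) + 6*log(2)) - (log(8)) = 3*log(2) + 3*log(3).

3*log(2) + 3*log(3)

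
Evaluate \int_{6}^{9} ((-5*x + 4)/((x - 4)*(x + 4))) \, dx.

-3*log(13) + log(5) + 5*log(2)

Factor the denominator: x**2 - 16 = (x + 4)(x - 4).
Partial fractions: (-5*x + 4)/((x - 4)*(x + 4)) = -3/(x + 4) - 2/(x - 4).
An antiderivative is F(x) = -2*log(x - 4) - 3*log(x + 4).
Then F(9) - F(6) = (-3*log(13) - 2*log(5)) - (-3*log(5) - 5*log(2)) = -3*log(13) + log(5) + 5*log(2).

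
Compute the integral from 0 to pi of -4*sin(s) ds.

-8

An antiderivative is F(s) = 4*cos(s).
Then F(pi) - F(0) = (-4) - (4) = -8.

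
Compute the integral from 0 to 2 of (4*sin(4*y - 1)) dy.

-cos(7) + cos(1)

Let u = 4*y - 1, so du = 4 dy. When y = 0, u = -1; when y = 2, u = 7.
The integral becomes ∫ sin(u) du from -1 to 7, with antiderivative -cos(u).
Back in y: F(y) = -cos(4*y - 1).
Then F(2) - F(0) = (-cos(7)) - (-cos(1)) = -cos(7) + cos(1).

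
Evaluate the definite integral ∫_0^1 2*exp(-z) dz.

An antiderivative is F(z) = -2*exp(-z).
Then F(1) - F(0) = (-2*exp(-1)) - (-2) = 2 - 2*exp(-1).

2 - 2*exp(-1)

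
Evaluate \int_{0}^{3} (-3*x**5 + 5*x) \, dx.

-342

By the power rule, an antiderivative is F(x) = -x**6/2 + 5*x**2/2.
Then F(3) - F(0) = (-342) - (0) = -342.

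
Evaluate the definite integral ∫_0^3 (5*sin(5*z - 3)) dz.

Let u = 5*z - 3, so du = 5 dz. When z = 0, u = -3; when z = 3, u = 12.
The integral becomes ∫ sin(u) du from -3 to 12, with antiderivative -cos(u).
Back in z: F(z) = -cos(5*z - 3).
Then F(3) - F(0) = (-cos(12)) - (-cos(3)) = cos(3) - cos(12).

cos(3) - cos(12)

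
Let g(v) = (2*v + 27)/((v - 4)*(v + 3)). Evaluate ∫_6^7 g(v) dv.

Factor the denominator: v**2 - v - 12 = (v + 3)(v - 4).
Partial fractions: (2*v + 27)/((v - 4)*(v + 3)) = -3/(v + 3) + 5/(v - 4).
An antiderivative is F(v) = 5*log(v - 4) - 3*log(v + 3).
Then F(7) - F(6) = (-3*log(5) - 3*log(2) + 5*log(3)) - (-6*log(3) + 5*log(2)) = -8*log(2) - 3*log(5) + 11*log(3).

-8*log(2) - 3*log(5) + 11*log(3)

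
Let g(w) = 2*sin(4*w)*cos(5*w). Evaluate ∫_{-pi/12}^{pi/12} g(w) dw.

0

Use the identity sin(4*w)cos(5*w) = [sin(9*w) + sin(-w)]/2.
An antiderivative is F(w) = cos(w) - cos(9*w)/9.
Then F(pi/12) - F(-pi/12) = (11*sqrt(2)/36 + sqrt(6)/4) - (11*sqrt(2)/36 + sqrt(6)/4) = 0.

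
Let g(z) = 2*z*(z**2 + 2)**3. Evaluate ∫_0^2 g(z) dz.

Let u = z**2 + 2, so du = 2*z dz. When z = 0, u = 2; when z = 2, u = 6.
The integral becomes ∫ u**3 du from 2 to 6, with antiderivative u**4/4.
Back in z: F(z) = (z**2 + 2)**4/4.
Then F(2) - F(0) = (324) - (4) = 320.

320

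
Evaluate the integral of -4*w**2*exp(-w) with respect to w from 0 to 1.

Integrate by parts twice (u = w^2, dv = -4*exp(-w) dw).
An antiderivative is F(w) = (4*w**2 + 8*w + 8)*exp(-w).
Then F(1) - F(0) = (20*exp(-1)) - (8) = -8 + 20*exp(-1).

-8 + 20*exp(-1)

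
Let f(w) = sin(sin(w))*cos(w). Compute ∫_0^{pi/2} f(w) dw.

Let u = sin(w), so du = cos(w) dw. When w = 0, u = 0; when w = pi/2, u = 1.
The integral becomes ∫ sin(u) du from 0 to 1, with antiderivative -cos(u).
Back in w: F(w) = -cos(sin(w)).
Then F(pi/2) - F(0) = (-cos(1)) - (-1) = 1 - cos(1).

1 - cos(1)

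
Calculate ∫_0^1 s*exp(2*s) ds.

1/4 + exp(2)/4

Integrate by parts once (u = s, dv = exp(2*s) ds).
An antiderivative is F(s) = (2*s - 1)*exp(2*s)/4.
Then F(1) - F(0) = (exp(2)/4) - (-1/4) = 1/4 + exp(2)/4.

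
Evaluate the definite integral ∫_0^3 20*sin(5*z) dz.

Let u = 5*z, so du = 5 dz. When z = 0, u = 0; when z = 3, u = 15.
The integral becomes 4·∫ sin(u) du from 0 to 15, with antiderivative -4*cos(u).
Back in z: F(z) = -4*cos(5*z).
Then F(3) - F(0) = (-4*cos(15)) - (-4) = 4 - 4*cos(15).

4 - 4*cos(15)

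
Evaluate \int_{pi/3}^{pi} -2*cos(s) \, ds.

sqrt(3)

An antiderivative is F(s) = -2*sin(s).
Then F(pi) - F(pi/3) = (0) - (-sqrt(3)) = sqrt(3).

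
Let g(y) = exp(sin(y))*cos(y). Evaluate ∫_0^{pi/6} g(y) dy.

Let u = sin(y), so du = cos(y) dy. When y = 0, u = 0; when y = pi/6, u = 1/2.
The integral becomes ∫ exp(u) du from 0 to 1/2, with antiderivative exp(u).
Back in y: F(y) = exp(sin(y)).
Then F(pi/6) - F(0) = (exp(1/2)) - (1) = -1 + exp(1/2).

-1 + exp(1/2)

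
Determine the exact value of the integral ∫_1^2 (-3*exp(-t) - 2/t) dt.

-2*log(2) - 3*exp(-1) + 3*exp(-2)

An antiderivative is F(t) = -2*log(t) + 3*exp(-t).
Then F(2) - F(1) = (-2*log(2) + 3*exp(-2)) - (3*exp(-1)) = -2*log(2) - 3*exp(-1) + 3*exp(-2).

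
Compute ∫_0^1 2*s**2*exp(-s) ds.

Integrate by parts twice (u = s^2, dv = 2*exp(-s) ds).
An antiderivative is F(s) = (-2*s**2 - 4*s - 4)*exp(-s).
Then F(1) - F(0) = (-10*exp(-1)) - (-4) = 4 - 10*exp(-1).

4 - 10*exp(-1)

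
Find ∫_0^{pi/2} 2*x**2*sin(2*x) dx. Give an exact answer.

Integrate by parts twice (u = x^2, dv = 2*sin(2*x) dx).
An antiderivative is F(x) = -x**2*cos(2*x) + x*sin(2*x) + cos(2*x)/2.
Then F(pi/2) - F(0) = (-1/2 + pi**2/4) - (1/2) = -1 + pi**2/4.

-1 + pi**2/4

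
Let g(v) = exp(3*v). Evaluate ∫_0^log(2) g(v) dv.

Let u = exp(v), so du = exp(v) dv. When v = 0, u = 1; when v = log(2), u = 2.
The integral becomes ∫ u**2 du from 1 to 2, with antiderivative u**3/3.
Back in v: F(v) = exp(3*v)/3.
Then F(log(2)) - F(0) = (8/3) - (1/3) = 7/3.

7/3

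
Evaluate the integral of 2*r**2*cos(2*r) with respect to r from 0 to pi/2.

Integrate by parts twice (u = r^2, dv = 2*cos(2*r) dr).
An antiderivative is F(r) = r**2*sin(2*r) + r*cos(2*r) - sin(2*r)/2.
Then F(pi/2) - F(0) = (-pi/2) - (0) = -pi/2.

-pi/2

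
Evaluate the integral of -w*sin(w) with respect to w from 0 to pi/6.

-1/2 + sqrt(3)*pi/12

Integrate by parts once (u = w, dv = -sin(w) dw).
An antiderivative is F(w) = w*cos(w) - sin(w).
Then F(pi/6) - F(0) = (-1/2 + sqrt(3)*pi/12) - (0) = -1/2 + sqrt(3)*pi/12.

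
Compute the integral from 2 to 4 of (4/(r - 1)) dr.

log(81)

An antiderivative is F(r) = 4*log(r - 1).
Then F(4) - F(2) = (log(81)) - (0) = log(81).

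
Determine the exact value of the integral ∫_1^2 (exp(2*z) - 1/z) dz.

An antiderivative is F(z) = exp(2*z)/2 - log(z).
Then F(2) - F(1) = (-log(2) + exp(4)/2) - (exp(2)/2) = -exp(2)/2 - log(2) + exp(4)/2.

-exp(2)/2 - log(2) + exp(4)/2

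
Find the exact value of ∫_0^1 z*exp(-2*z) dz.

(-3 + exp(2))*exp(-2)/4

Integrate by parts once (u = z, dv = exp(-2*z) dz).
An antiderivative is F(z) = (-2*z - 1)*exp(-2*z)/4.
Then F(1) - F(0) = (-3*exp(-2)/4) - (-1/4) = (-3 + exp(2))*exp(-2)/4.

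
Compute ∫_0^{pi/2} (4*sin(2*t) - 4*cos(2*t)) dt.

4

An antiderivative is F(t) = -2*sin(2*t) - 2*cos(2*t).
Then F(pi/2) - F(0) = (2) - (-2) = 4.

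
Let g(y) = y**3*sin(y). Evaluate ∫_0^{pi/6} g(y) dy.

Integrate by parts 3 times (u = y^3, dv = sin(y) dy).
An antiderivative is F(y) = -y**3*cos(y) + 3*y**2*sin(y) + 6*y*cos(y) - 6*sin(y).
Then F(pi/6) - F(0) = (-3 - sqrt(3)*pi**3/432 + pi**2/24 + sqrt(3)*pi/2) - (0) = -3 - sqrt(3)*pi**3/432 + pi**2/24 + sqrt(3)*pi/2.

-3 - sqrt(3)*pi**3/432 + pi**2/24 + sqrt(3)*pi/2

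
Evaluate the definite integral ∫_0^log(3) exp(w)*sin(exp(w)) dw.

Let u = exp(w), so du = exp(w) dw. When w = 0, u = 1; when w = log(3), u = 3.
The integral becomes ∫ sin(u) du from 1 to 3, with antiderivative -cos(u).
Back in w: F(w) = -cos(exp(w)).
Then F(log(3)) - F(0) = (-cos(3)) - (-cos(1)) = cos(1) - cos(3).

cos(1) - cos(3)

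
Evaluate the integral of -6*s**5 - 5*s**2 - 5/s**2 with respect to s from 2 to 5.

-31515/2

By the power rule, an antiderivative is F(s) = -s**6 - 5*s**3/3 + 5/s.
Then F(5) - F(2) = (-47497/3) - (-449/6) = -31515/2.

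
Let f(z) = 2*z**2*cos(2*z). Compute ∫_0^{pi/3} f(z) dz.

Integrate by parts twice (u = z^2, dv = 2*cos(2*z) dz).
An antiderivative is F(z) = z**2*sin(2*z) + z*cos(2*z) - sin(2*z)/2.
Then F(pi/3) - F(0) = (-pi/6 - sqrt(3)/4 + sqrt(3)*pi**2/18) - (0) = -pi/6 - sqrt(3)/4 + sqrt(3)*pi**2/18.

-pi/6 - sqrt(3)/4 + sqrt(3)*pi**2/18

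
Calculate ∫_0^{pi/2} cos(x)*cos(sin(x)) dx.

Let u = sin(x), so du = cos(x) dx. When x = 0, u = 0; when x = pi/2, u = 1.
The integral becomes ∫ cos(u) du from 0 to 1, with antiderivative sin(u).
Back in x: F(x) = sin(sin(x)).
Then F(pi/2) - F(0) = (sin(1)) - (0) = sin(1).

sin(1)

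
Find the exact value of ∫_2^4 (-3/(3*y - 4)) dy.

An antiderivative is F(y) = -log(3*y - 4).
Then F(4) - F(2) = (-log(8)) - (-log(2)) = -log(4).

-log(4)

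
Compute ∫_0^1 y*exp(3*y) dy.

1/9 + 2*exp(3)/9

Integrate by parts once (u = y, dv = exp(3*y) dy).
An antiderivative is F(y) = (3*y - 1)*exp(3*y)/9.
Then F(1) - F(0) = (2*exp(3)/9) - (-1/9) = 1/9 + 2*exp(3)/9.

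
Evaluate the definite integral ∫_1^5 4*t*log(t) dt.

-24 + 50*log(5)

Integrate by parts once (u = ln t, dv = 4*t dt).
An antiderivative is F(t) = t**2*(2*log(t) - 1).
Then F(5) - F(1) = (-25 + 50*log(5)) - (-1) = -24 + 50*log(5).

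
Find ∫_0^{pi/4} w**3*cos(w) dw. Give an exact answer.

-3*sqrt(2) - 3*sqrt(2)*pi/4 + sqrt(2)*pi**3/128 + 3*sqrt(2)*pi**2/32 + 6

Integrate by parts 3 times (u = w^3, dv = cos(w) dw).
An antiderivative is F(w) = w**3*sin(w) + 3*w**2*cos(w) - 6*w*sin(w) - 6*cos(w).
Then F(pi/4) - F(0) = (sqrt(2)*(-384 - 96*pi + pi**3 + 12*pi**2)/128) - (-6) = -3*sqrt(2) - 3*sqrt(2)*pi/4 + sqrt(2)*pi**3/128 + 3*sqrt(2)*pi**2/32 + 6.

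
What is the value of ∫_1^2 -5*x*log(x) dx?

Integrate by parts once (u = ln x, dv = -5*x dx).
An antiderivative is F(x) = -5*x**2*(2*log(x) - 1)/4.
Then F(2) - F(1) = (5 - 10*log(2)) - (5/4) = 15/4 - 10*log(2).

15/4 - 10*log(2)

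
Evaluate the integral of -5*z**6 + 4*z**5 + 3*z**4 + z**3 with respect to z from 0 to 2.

By the power rule, an antiderivative is F(z) = -5*z**7/7 + 2*z**6/3 + 3*z**5/5 + z**4/4.
Then F(2) - F(0) = (-2684/105) - (0) = -2684/105.

-2684/105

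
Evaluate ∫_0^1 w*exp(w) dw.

1

Integrate by parts once (u = w, dv = exp(w) dw).
An antiderivative is F(w) = (w - 1)*exp(w).
Then F(1) - F(0) = (0) - (-1) = 1.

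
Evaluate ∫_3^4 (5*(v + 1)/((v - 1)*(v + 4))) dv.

Factor the denominator: v**2 + 3*v - 4 = (v + 4)(v - 1).
Partial fractions: 5*(v + 1)/((v - 1)*(v + 4)) = 3/(v + 4) + 2/(v - 1).
An antiderivative is F(v) = 2*log(v - 1) + 3*log(v + 4).
Then F(4) - F(3) = (2*log(3) + 9*log(2)) - (2*log(2) + 3*log(7)) = -3*log(7) + 2*log(3) + 7*log(2).

-3*log(7) + 2*log(3) + 7*log(2)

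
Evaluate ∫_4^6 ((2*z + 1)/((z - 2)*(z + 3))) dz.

log(18/7)

Factor the denominator: z**2 + z - 6 = (z + 3)(z - 2).
Partial fractions: (2*z + 1)/((z - 2)*(z + 3)) = 1/(z + 3) + 1/(z - 2).
An antiderivative is F(z) = log(z - 2) + log(z + 3).
Then F(6) - F(4) = (log(36)) - (log(14)) = log(18/7).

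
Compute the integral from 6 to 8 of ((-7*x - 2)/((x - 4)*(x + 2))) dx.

-log(50)

Factor the denominator: x**2 - 2*x - 8 = (x + 2)(x - 4).
Partial fractions: (-7*x - 2)/((x - 4)*(x + 2)) = -2/(x + 2) - 5/(x - 4).
An antiderivative is F(x) = -5*log(x - 4) - 2*log(x + 2).
Then F(8) - F(6) = (-12*log(2) - 2*log(5)) - (-11*log(2)) = -log(50).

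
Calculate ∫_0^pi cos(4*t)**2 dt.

pi/2

Use the identity cos^2(4*t) = (1 + cos(8*t))/2.
An antiderivative is F(t) = t/2 + sin(8*t)/16.
Then F(pi) - F(0) = (pi/2) - (0) = pi/2.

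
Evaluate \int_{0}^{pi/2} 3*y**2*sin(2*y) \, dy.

-3/2 + 3*pi**2/8

Integrate by parts twice (u = y^2, dv = 3*sin(2*y) dy).
An antiderivative is F(y) = -3*y**2*cos(2*y)/2 + 3*y*sin(2*y)/2 + 3*cos(2*y)/4.
Then F(pi/2) - F(0) = (-3/4 + 3*pi**2/8) - (3/4) = -3/2 + 3*pi**2/8.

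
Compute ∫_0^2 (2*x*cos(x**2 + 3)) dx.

Let u = x**2 + 3, so du = 2*x dx. When x = 0, u = 3; when x = 2, u = 7.
The integral becomes ∫ cos(u) du from 3 to 7, with antiderivative sin(u).
Back in x: F(x) = sin(x**2 + 3).
Then F(2) - F(0) = (sin(7)) - (sin(3)) = -sin(3) + sin(7).

-sin(3) + sin(7)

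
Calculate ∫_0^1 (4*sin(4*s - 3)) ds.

cos(3) - cos(1)

Let u = 4*s - 3, so du = 4 ds. When s = 0, u = -3; when s = 1, u = 1.
The integral becomes ∫ sin(u) du from -3 to 1, with antiderivative -cos(u).
Back in s: F(s) = -cos(4*s - 3).
Then F(1) - F(0) = (-cos(1)) - (-cos(3)) = cos(3) - cos(1).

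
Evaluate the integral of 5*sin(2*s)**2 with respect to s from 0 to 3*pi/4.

Use the identity sin^2(2*s) = (1 - cos(4*s))/2.
An antiderivative is F(s) = 5*s/2 - 5*sin(4*s)/8.
Then F(3*pi/4) - F(0) = (15*pi/8) - (0) = 15*pi/8.

15*pi/8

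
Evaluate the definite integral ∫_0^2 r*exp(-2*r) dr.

Integrate by parts once (u = r, dv = exp(-2*r) dr).
An antiderivative is F(r) = (-2*r - 1)*exp(-2*r)/4.
Then F(2) - F(0) = (-5*exp(-4)/4) - (-1/4) = (-5 + exp(4))*exp(-4)/4.

(-5 + exp(4))*exp(-4)/4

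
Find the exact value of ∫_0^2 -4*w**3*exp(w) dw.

Integrate by parts 3 times (u = w^3, dv = -4*exp(w) dw).
An antiderivative is F(w) = (-4*w**3 + 12*w**2 - 24*w + 24)*exp(w).
Then F(2) - F(0) = (-8*exp(2)) - (24) = -8*exp(2) - 24.

-8*exp(2) - 24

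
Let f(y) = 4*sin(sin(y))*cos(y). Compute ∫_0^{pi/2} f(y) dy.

Let u = sin(y), so du = cos(y) dy. When y = 0, u = 0; when y = pi/2, u = 1.
The integral becomes 4·∫ sin(u) du from 0 to 1, with antiderivative -4*cos(u).
Back in y: F(y) = -4*cos(sin(y)).
Then F(pi/2) - F(0) = (-4*cos(1)) - (-4) = 4 - 4*cos(1).

4 - 4*cos(1)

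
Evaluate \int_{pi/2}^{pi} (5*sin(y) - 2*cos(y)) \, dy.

An antiderivative is F(y) = -2*sin(y) - 5*cos(y).
Then F(pi) - F(pi/2) = (5) - (-2) = 7.

7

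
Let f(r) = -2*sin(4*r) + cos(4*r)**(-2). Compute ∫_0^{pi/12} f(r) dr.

An antiderivative is F(r) = cos(4*r)/2 + tan(4*r)/4.
Then F(pi/12) - F(0) = (1/4 + sqrt(3)/4) - (1/2) = -1/4 + sqrt(3)/4.

-1/4 + sqrt(3)/4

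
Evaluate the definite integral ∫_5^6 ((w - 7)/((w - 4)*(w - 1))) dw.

Factor the denominator: w**2 - 5*w + 4 = (w - 1)(w - 4).
Partial fractions: (w - 7)/((w - 4)*(w - 1)) = 2/(w - 1) - 1/(w - 4).
An antiderivative is F(w) = -log(w - 4) + 2*log(w - 1).
Then F(6) - F(5) = (log(25/2)) - (log(16)) = log(25/32).

log(25/32)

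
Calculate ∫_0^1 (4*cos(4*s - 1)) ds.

Let u = 4*s - 1, so du = 4 ds. When s = 0, u = -1; when s = 1, u = 3.
The integral becomes ∫ cos(u) du from -1 to 3, with antiderivative sin(u).
Back in s: F(s) = sin(4*s - 1).
Then F(1) - F(0) = (sin(3)) - (-sin(1)) = sin(3) + sin(1).

sin(3) + sin(1)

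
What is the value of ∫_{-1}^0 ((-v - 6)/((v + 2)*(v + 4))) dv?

Factor the denominator: v**2 + 6*v + 8 = (v + 4)(v + 2).
Partial fractions: (-v - 6)/((v + 2)*(v + 4)) = 1/(v + 4) - 2/(v + 2).
An antiderivative is F(v) = -2*log(v + 2) + log(v + 4).
Then F(0) - F(-1) = (0) - (log(3)) = -log(3).

-log(3)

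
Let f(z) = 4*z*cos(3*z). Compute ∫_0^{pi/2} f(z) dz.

Integrate by parts once (u = z, dv = 4*cos(3*z) dz).
An antiderivative is F(z) = 4*z*sin(3*z)/3 + 4*cos(3*z)/9.
Then F(pi/2) - F(0) = (-2*pi/3) - (4/9) = -2*pi/3 - 4/9.

-2*pi/3 - 4/9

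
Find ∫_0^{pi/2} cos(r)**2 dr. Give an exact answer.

Use the identity cos^2(r) = (1 + cos(2*r))/2.
An antiderivative is F(r) = r/2 + sin(2*r)/4.
Then F(pi/2) - F(0) = (pi/4) - (0) = pi/4.

pi/4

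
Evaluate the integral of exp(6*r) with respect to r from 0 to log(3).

Let u = exp(r), so du = exp(r) dr. When r = 0, u = 1; when r = log(3), u = 3.
The integral becomes ∫ u**5 du from 1 to 3, with antiderivative u**6/6.
Back in r: F(r) = exp(6*r)/6.
Then F(log(3)) - F(0) = (243/2) - (1/6) = 364/3.

364/3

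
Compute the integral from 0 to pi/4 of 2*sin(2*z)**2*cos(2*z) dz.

1/3

Let u = sin(2*z), so du = 2*cos(2*z) dz. When z = 0, u = 0; when z = pi/4, u = 1.
The integral becomes ∫ u**2 du from 0 to 1, with antiderivative u**3/3.
Back in z: F(z) = sin(2*z)**3/3.
Then F(pi/4) - F(0) = (1/3) - (0) = 1/3.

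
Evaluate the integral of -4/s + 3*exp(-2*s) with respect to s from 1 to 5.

-4*log(5) - 3*exp(-10)/2 + 3*exp(-2)/2

An antiderivative is F(s) = -4*log(s) - 3*exp(-2*s)/2.
Then F(5) - F(1) = (-4*log(5) - 3*exp(-10)/2) - (-3*exp(-2)/2) = -4*log(5) - 3*exp(-10)/2 + 3*exp(-2)/2.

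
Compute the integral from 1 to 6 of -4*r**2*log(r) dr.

Integrate by parts once (u = ln r, dv = -4*r**2 dr).
An antiderivative is F(r) = -4*r**3*(3*log(r) - 1)/9.
Then F(6) - F(1) = (-288*log(3) - 288*log(2) + 96) - (4/9) = -288*log(3) - 288*log(2) + 860/9.

-288*log(3) - 288*log(2) + 860/9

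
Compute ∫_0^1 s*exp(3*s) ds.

Integrate by parts once (u = s, dv = exp(3*s) ds).
An antiderivative is F(s) = (3*s - 1)*exp(3*s)/9.
Then F(1) - F(0) = (2*exp(3)/9) - (-1/9) = 1/9 + 2*exp(3)/9.

1/9 + 2*exp(3)/9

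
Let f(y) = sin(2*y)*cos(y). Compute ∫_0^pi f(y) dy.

Use the identity sin(2*y)cos(y) = [sin(3*y) + sin(y)]/2.
An antiderivative is F(y) = -cos(y)/2 - cos(3*y)/6.
Then F(pi) - F(0) = (2/3) - (-2/3) = 4/3.

4/3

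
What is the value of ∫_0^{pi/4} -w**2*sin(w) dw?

-sqrt(2) - sqrt(2)*pi/4 + sqrt(2)*pi**2/32 + 2

Integrate by parts twice (u = w^2, dv = -sin(w) dw).
An antiderivative is F(w) = w**2*cos(w) - 2*w*sin(w) - 2*cos(w).
Then F(pi/4) - F(0) = (sqrt(2)*(-32 - 8*pi + pi**2)/32) - (-2) = -sqrt(2) - sqrt(2)*pi/4 + sqrt(2)*pi**2/32 + 2.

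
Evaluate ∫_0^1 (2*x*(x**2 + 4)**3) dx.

Let u = x**2 + 4, so du = 2*x dx. When x = 0, u = 4; when x = 1, u = 5.
The integral becomes ∫ u**3 du from 4 to 5, with antiderivative u**4/4.
Back in x: F(x) = (x**2 + 4)**4/4.
Then F(1) - F(0) = (625/4) - (64) = 369/4.

369/4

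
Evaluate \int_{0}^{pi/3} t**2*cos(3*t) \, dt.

-2*pi/27

Integrate by parts twice (u = t^2, dv = cos(3*t) dt).
An antiderivative is F(t) = t**2*sin(3*t)/3 + 2*t*cos(3*t)/9 - 2*sin(3*t)/27.
Then F(pi/3) - F(0) = (-2*pi/27) - (0) = -2*pi/27.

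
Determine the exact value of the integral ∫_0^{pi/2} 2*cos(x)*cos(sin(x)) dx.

Let u = sin(x), so du = cos(x) dx. When x = 0, u = 0; when x = pi/2, u = 1.
The integral becomes 2·∫ cos(u) du from 0 to 1, with antiderivative 2*sin(u).
Back in x: F(x) = 2*sin(sin(x)).
Then F(pi/2) - F(0) = (2*sin(1)) - (0) = 2*sin(1).

2*sin(1)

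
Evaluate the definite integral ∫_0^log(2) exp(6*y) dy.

Let u = exp(y), so du = exp(y) dy. When y = 0, u = 1; when y = log(2), u = 2.
The integral becomes ∫ u**5 du from 1 to 2, with antiderivative u**6/6.
Back in y: F(y) = exp(6*y)/6.
Then F(log(2)) - F(0) = (32/3) - (1/6) = 21/2.

21/2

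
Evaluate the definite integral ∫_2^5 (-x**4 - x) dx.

-6291/10

By the power rule, an antiderivative is F(x) = -x**5/5 - x**2/2.
Then F(5) - F(2) = (-1275/2) - (-42/5) = -6291/10.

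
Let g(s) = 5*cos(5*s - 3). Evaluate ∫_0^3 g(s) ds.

sin(12) + sin(3)

Let u = 5*s - 3, so du = 5 ds. When s = 0, u = -3; when s = 3, u = 12.
The integral becomes ∫ cos(u) du from -3 to 12, with antiderivative sin(u).
Back in s: F(s) = sin(5*s - 3).
Then F(3) - F(0) = (sin(12)) - (-sin(3)) = sin(12) + sin(3).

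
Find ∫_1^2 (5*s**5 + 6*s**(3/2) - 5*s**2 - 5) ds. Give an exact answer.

By the power rule, an antiderivative is F(s) = 5*s**6/6 + 12*s**(5/2)/5 - 5*s**3/3 - 5*s.
Then F(2) - F(1) = (48*sqrt(2)/5 + 30) - (-103/30) = 48*sqrt(2)/5 + 1003/30.

48*sqrt(2)/5 + 1003/30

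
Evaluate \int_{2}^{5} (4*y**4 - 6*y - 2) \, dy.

By the power rule, an antiderivative is F(y) = 4*y**5/5 - 3*y**2 - 2*y.
Then F(5) - F(2) = (2415) - (48/5) = 12027/5.

12027/5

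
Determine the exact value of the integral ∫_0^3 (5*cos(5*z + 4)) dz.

Let u = 5*z + 4, so du = 5 dz. When z = 0, u = 4; when z = 3, u = 19.
The integral becomes ∫ cos(u) du from 4 to 19, with antiderivative sin(u).
Back in z: F(z) = sin(5*z + 4).
Then F(3) - F(0) = (sin(19)) - (sin(4)) = sin(19) - sin(4).

sin(19) - sin(4)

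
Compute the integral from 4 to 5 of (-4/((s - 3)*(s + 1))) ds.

Factor the denominator: s**2 - 2*s - 3 = (s + 1)(s - 3).
Partial fractions: -4/((s - 3)*(s + 1)) = 1/(s + 1) - 1/(s - 3).
An antiderivative is F(s) = -log(s - 3) + log(s + 1).
Then F(5) - F(4) = (log(3)) - (log(5)) = log(3/5).

log(3/5)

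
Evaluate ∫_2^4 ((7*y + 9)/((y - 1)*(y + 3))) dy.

Factor the denominator: y**2 + 2*y - 3 = (y + 3)(y - 1).
Partial fractions: (7*y + 9)/((y - 1)*(y + 3)) = 3/(y + 3) + 4/(y - 1).
An antiderivative is F(y) = 4*log(y - 1) + 3*log(y + 3).
Then F(4) - F(2) = (4*log(3) + 3*log(7)) - (3*log(5)) = -3*log(5) + 4*log(3) + 3*log(7).

-3*log(5) + 4*log(3) + 3*log(7)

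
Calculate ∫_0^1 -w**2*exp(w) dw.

Integrate by parts twice (u = w^2, dv = -exp(w) dw).
An antiderivative is F(w) = (-w**2 + 2*w - 2)*exp(w).
Then F(1) - F(0) = (-E) - (-2) = 2 - E.

2 - E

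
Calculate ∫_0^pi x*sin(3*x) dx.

Integrate by parts once (u = x, dv = sin(3*x) dx).
An antiderivative is F(x) = -x*cos(3*x)/3 + sin(3*x)/9.
Then F(pi) - F(0) = (pi/3) - (0) = pi/3.

pi/3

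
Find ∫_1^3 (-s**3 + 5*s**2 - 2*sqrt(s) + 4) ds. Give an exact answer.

By the power rule, an antiderivative is F(s) = -s**4/4 - 4*s**(3/2)/3 + 5*s**3/3 + 4*s.
Then F(3) - F(1) = (147/4 - 4*sqrt(3)) - (49/12) = 98/3 - 4*sqrt(3).

98/3 - 4*sqrt(3)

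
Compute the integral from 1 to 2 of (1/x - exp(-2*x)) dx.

-exp(-2)/2 + exp(-4)/2 + log(2)

An antiderivative is F(x) = log(x) + exp(-2*x)/2.
Then F(2) - F(1) = (exp(-4)/2 + log(2)) - (exp(-2)/2) = -exp(-2)/2 + exp(-4)/2 + log(2).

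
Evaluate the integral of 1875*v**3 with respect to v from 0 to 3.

Let u = 5*v, so du = 5 dv. When v = 0, u = 0; when v = 3, u = 15.
The integral becomes 3·∫ u**3 du from 0 to 15, with antiderivative 3*u**4/4.
Back in v: F(v) = 1875*v**4/4.
Then F(3) - F(0) = (151875/4) - (0) = 151875/4.

151875/4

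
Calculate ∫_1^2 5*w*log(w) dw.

-15/4 + 10*log(2)

Integrate by parts once (u = ln w, dv = 5*w dw).
An antiderivative is F(w) = 5*w**2*(2*log(w) - 1)/4.
Then F(2) - F(1) = (-5 + 10*log(2)) - (-5/4) = -15/4 + 10*log(2).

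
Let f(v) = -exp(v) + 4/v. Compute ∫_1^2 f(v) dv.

An antiderivative is F(v) = -exp(v) + 4*log(v).
Then F(2) - F(1) = (-exp(2) + log(16)) - (-exp(1)) = -exp(2) + exp(1) + log(16).

-exp(2) + exp(1) + log(16)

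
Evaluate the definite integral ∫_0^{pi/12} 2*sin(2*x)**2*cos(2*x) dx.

Let u = sin(2*x), so du = 2*cos(2*x) dx. When x = 0, u = 0; when x = pi/12, u = 1/2.
The integral becomes ∫ u**2 du from 0 to 1/2, with antiderivative u**3/3.
Back in x: F(x) = sin(2*x)**3/3.
Then F(pi/12) - F(0) = (1/24) - (0) = 1/24.

1/24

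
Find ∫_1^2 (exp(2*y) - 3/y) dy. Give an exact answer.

An antiderivative is F(y) = exp(2*y)/2 - 3*log(y).
Then F(2) - F(1) = (-log(8) + exp(4)/2) - (exp(2)/2) = -exp(2)/2 - log(8) + exp(4)/2.

-exp(2)/2 - log(8) + exp(4)/2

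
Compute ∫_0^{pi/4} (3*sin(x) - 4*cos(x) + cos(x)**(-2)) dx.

4 - 7*sqrt(2)/2

An antiderivative is F(x) = -4*sin(x) - 3*cos(x) + tan(x).
Then F(pi/4) - F(0) = (1 - 7*sqrt(2)/2) - (-3) = 4 - 7*sqrt(2)/2.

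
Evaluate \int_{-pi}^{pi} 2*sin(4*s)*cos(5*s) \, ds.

Use the identity sin(4*s)cos(5*s) = [sin(9*s) + sin(-s)]/2.
An antiderivative is F(s) = cos(s) - cos(9*s)/9.
Then F(pi) - F(-pi) = (-8/9) - (-8/9) = 0.

0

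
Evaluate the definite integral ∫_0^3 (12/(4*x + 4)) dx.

Let u = 4*x + 4, so du = 4 dx. When x = 0, u = 4; when x = 3, u = 16.
The integral becomes 3·∫ 1/u du from 4 to 16, with antiderivative 3*log(u).
Back in x: F(x) = 3*log(4*x + 4).
Then F(3) - F(0) = (12*log(2)) - (log(64)) = log(64).

log(64)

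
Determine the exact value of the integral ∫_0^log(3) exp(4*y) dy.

20

Let u = exp(y), so du = exp(y) dy. When y = 0, u = 1; when y = log(3), u = 3.
The integral becomes ∫ u**3 du from 1 to 3, with antiderivative u**4/4.
Back in y: F(y) = exp(4*y)/4.
Then F(log(3)) - F(0) = (81/4) - (1/4) = 20.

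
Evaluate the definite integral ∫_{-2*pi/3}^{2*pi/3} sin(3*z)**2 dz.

2*pi/3

Use the identity sin^2(3*z) = (1 - cos(6*z))/2.
An antiderivative is F(z) = z/2 - sin(6*z)/12.
Then F(2*pi/3) - F(-2*pi/3) = (pi/3) - (-pi/3) = 2*pi/3.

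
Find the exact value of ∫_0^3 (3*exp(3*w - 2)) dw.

-(1 - exp(9))*exp(-2)

Let u = 3*w - 2, so du = 3 dw. When w = 0, u = -2; when w = 3, u = 7.
The integral becomes ∫ exp(u) du from -2 to 7, with antiderivative exp(u).
Back in w: F(w) = exp(3*w - 2).
Then F(3) - F(0) = (exp(7)) - (exp(-2)) = -(1 - exp(9))*exp(-2).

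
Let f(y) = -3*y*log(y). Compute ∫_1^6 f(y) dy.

-54*log(3) - 54*log(2) + 105/4

Integrate by parts once (u = ln y, dv = -3*y dy).
An antiderivative is F(y) = -3*y**2*(2*log(y) - 1)/4.
Then F(6) - F(1) = (-54*log(3) - 54*log(2) + 27) - (3/4) = -54*log(3) - 54*log(2) + 105/4.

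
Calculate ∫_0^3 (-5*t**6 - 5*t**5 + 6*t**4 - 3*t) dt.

By the power rule, an antiderivative is F(t) = -5*t**7/7 - 5*t**6/6 + 6*t**5/5 - 3*t**2/2.
Then F(3) - F(0) = (-66204/35) - (0) = -66204/35.

-66204/35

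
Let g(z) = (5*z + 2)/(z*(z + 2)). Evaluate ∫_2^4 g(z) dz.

log(81/8)

Factor the denominator: z**2 + 2*z = (z + 2)z.
Partial fractions: (5*z + 2)/(z*(z + 2)) = 4/(z + 2) + 1/z.
An antiderivative is F(z) = log(z) + 4*log(z + 2).
Then F(4) - F(2) = (6*log(2) + 4*log(3)) - (9*log(2)) = log(81/8).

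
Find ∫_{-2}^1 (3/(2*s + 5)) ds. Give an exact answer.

3*log(7)/2

An antiderivative is F(s) = 3*log(2*s + 5)/2.
Then F(1) - F(-2) = (3*log(7)/2) - (0) = 3*log(7)/2.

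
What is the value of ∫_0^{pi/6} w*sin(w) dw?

Integrate by parts once (u = w, dv = sin(w) dw).
An antiderivative is F(w) = -w*cos(w) + sin(w).
Then F(pi/6) - F(0) = (-sqrt(3)*pi/12 + 1/2) - (0) = -sqrt(3)*pi/12 + 1/2.

-sqrt(3)*pi/12 + 1/2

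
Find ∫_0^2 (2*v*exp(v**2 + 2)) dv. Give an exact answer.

Let u = v**2 + 2, so du = 2*v dv. When v = 0, u = 2; when v = 2, u = 6.
The integral becomes ∫ exp(u) du from 2 to 6, with antiderivative exp(u).
Back in v: F(v) = exp(v**2 + 2).
Then F(2) - F(0) = (exp(6)) - (exp(2)) = -exp(2) + exp(6).

-exp(2) + exp(6)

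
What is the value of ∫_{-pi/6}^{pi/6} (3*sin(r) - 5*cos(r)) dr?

An antiderivative is F(r) = -5*sin(r) - 3*cos(r).
Then F(pi/6) - F(-pi/6) = (-3*sqrt(3)/2 - 5/2) - (5/2 - 3*sqrt(3)/2) = -5.

-5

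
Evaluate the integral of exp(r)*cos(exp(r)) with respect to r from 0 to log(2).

Let u = exp(r), so du = exp(r) dr. When r = 0, u = 1; when r = log(2), u = 2.
The integral becomes ∫ cos(u) du from 1 to 2, with antiderivative sin(u).
Back in r: F(r) = sin(exp(r)).
Then F(log(2)) - F(0) = (sin(2)) - (sin(1)) = -sin(1) + sin(2).

-sin(1) + sin(2)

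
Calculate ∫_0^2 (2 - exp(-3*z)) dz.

exp(-6)/3 + 11/3

An antiderivative is F(z) = 2*z + exp(-3*z)/3.
Then F(2) - F(0) = (exp(-6)/3 + 4) - (1/3) = exp(-6)/3 + 11/3.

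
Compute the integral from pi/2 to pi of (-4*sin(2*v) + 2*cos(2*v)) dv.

An antiderivative is F(v) = sin(2*v) + 2*cos(2*v).
Then F(pi) - F(pi/2) = (2) - (-2) = 4.

4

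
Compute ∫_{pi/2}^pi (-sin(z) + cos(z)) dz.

-2

An antiderivative is F(z) = sin(z) + cos(z).
Then F(pi) - F(pi/2) = (-1) - (1) = -2.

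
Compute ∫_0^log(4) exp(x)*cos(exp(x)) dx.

-sin(1) + sin(4)

Let u = exp(x), so du = exp(x) dx. When x = 0, u = 1; when x = log(4), u = 4.
The integral becomes ∫ cos(u) du from 1 to 4, with antiderivative sin(u).
Back in x: F(x) = sin(exp(x)).
Then F(log(4)) - F(0) = (sin(4)) - (sin(1)) = -sin(1) + sin(4).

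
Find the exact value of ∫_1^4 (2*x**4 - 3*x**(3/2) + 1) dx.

375

By the power rule, an antiderivative is F(x) = -6*x**(5/2)/5 + 2*x**5/5 + x.
Then F(4) - F(1) = (1876/5) - (1/5) = 375.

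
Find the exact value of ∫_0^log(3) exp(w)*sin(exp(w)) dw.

Let u = exp(w), so du = exp(w) dw. When w = 0, u = 1; when w = log(3), u = 3.
The integral becomes ∫ sin(u) du from 1 to 3, with antiderivative -cos(u).
Back in w: F(w) = -cos(exp(w)).
Then F(log(3)) - F(0) = (-cos(3)) - (-cos(1)) = cos(1) - cos(3).

cos(1) - cos(3)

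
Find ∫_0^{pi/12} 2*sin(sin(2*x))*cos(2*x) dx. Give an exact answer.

Let u = sin(2*x), so du = 2*cos(2*x) dx. When x = 0, u = 0; when x = pi/12, u = 1/2.
The integral becomes ∫ sin(u) du from 0 to 1/2, with antiderivative -cos(u).
Back in x: F(x) = -cos(sin(2*x)).
Then F(pi/12) - F(0) = (-cos(1/2)) - (-1) = 1 - cos(1/2).

1 - cos(1/2)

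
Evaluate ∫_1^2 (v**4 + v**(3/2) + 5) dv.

8*sqrt(2)/5 + 54/5

By the power rule, an antiderivative is F(v) = 2*v**(5/2)/5 + v**5/5 + 5*v.
Then F(2) - F(1) = (8*sqrt(2)/5 + 82/5) - (28/5) = 8*sqrt(2)/5 + 54/5.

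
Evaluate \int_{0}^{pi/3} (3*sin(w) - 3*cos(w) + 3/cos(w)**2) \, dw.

3/2 + 3*sqrt(3)/2

An antiderivative is F(w) = -3*sin(w) - 3*cos(w) + 3*tan(w).
Then F(pi/3) - F(0) = (-3/2 + 3*sqrt(3)/2) - (-3) = 3/2 + 3*sqrt(3)/2.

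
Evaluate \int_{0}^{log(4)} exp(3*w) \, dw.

21

Let u = exp(w), so du = exp(w) dw. When w = 0, u = 1; when w = log(4), u = 4.
The integral becomes ∫ u**2 du from 1 to 4, with antiderivative u**3/3.
Back in w: F(w) = exp(3*w)/3.
Then F(log(4)) - F(0) = (64/3) - (1/3) = 21.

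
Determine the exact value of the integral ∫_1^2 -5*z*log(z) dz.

Integrate by parts once (u = ln z, dv = -5*z dz).
An antiderivative is F(z) = -5*z**2*(2*log(z) - 1)/4.
Then F(2) - F(1) = (5 - 10*log(2)) - (5/4) = 15/4 - 10*log(2).

15/4 - 10*log(2)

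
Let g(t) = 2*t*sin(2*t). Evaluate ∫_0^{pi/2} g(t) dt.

Integrate by parts once (u = t, dv = 2*sin(2*t) dt).
An antiderivative is F(t) = -t*cos(2*t) + sin(2*t)/2.
Then F(pi/2) - F(0) = (pi/2) - (0) = pi/2.

pi/2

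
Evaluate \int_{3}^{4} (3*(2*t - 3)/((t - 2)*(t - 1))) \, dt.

Factor the denominator: t**2 - 3*t + 2 = (t - 1)(t - 2).
Partial fractions: 3*(2*t - 3)/((t - 2)*(t - 1)) = 3/(t - 1) + 3/(t - 2).
An antiderivative is F(t) = 3*log(t - 2) + 3*log(t - 1).
Then F(4) - F(3) = (3*log(2) + 3*log(3)) - (log(8)) = log(27).

log(27)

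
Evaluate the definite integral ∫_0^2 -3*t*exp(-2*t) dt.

-3/4 + 15*exp(-4)/4

Integrate by parts once (u = t, dv = -3*exp(-2*t) dt).
An antiderivative is F(t) = (6*t + 3)*exp(-2*t)/4.
Then F(2) - F(0) = (15*exp(-4)/4) - (3/4) = -3/4 + 15*exp(-4)/4.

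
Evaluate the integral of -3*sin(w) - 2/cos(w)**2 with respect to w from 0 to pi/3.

-2*sqrt(3) - 3/2

An antiderivative is F(w) = 3*cos(w) - 2*tan(w).
Then F(pi/3) - F(0) = (3/2 - 2*sqrt(3)) - (3) = -2*sqrt(3) - 3/2.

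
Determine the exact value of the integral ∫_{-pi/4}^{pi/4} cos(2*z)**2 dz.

Use the identity cos^2(2*z) = (1 + cos(4*z))/2.
An antiderivative is F(z) = z/2 + sin(4*z)/8.
Then F(pi/4) - F(-pi/4) = (pi/8) - (-pi/8) = pi/4.

pi/4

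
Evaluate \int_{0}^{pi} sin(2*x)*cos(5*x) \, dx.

-4/21

Use the identity sin(2*x)cos(5*x) = [sin(7*x) + sin(-3*x)]/2.
An antiderivative is F(x) = cos(3*x)/6 - cos(7*x)/14.
Then F(pi) - F(0) = (-2/21) - (2/21) = -4/21.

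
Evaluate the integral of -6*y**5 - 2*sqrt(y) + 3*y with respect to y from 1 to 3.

-2144/3 - 4*sqrt(3)

By the power rule, an antiderivative is F(y) = -y**6 - 4*y**(3/2)/3 + 3*y**2/2.
Then F(3) - F(1) = (-1431/2 - 4*sqrt(3)) - (-5/6) = -2144/3 - 4*sqrt(3).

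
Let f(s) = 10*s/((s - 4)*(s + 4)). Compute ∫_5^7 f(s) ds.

Factor the denominator: s**2 - 16 = (s + 4)(s - 4).
Partial fractions: 10*s/((s - 4)*(s + 4)) = 5/(s + 4) + 5/(s - 4).
An antiderivative is F(s) = 5*log(s - 4) + 5*log(s + 4).
Then F(7) - F(5) = (5*log(3) + 5*log(11)) - (10*log(3)) = -5*log(3) + 5*log(11).

-5*log(3) + 5*log(11)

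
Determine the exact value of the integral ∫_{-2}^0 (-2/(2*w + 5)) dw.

-log(5)

An antiderivative is F(w) = -log(2*w + 5).
Then F(0) - F(-2) = (-log(5)) - (0) = -log(5).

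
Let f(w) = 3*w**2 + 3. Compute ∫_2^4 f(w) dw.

62

By the power rule, an antiderivative is F(w) = w**3 + 3*w.
Then F(4) - F(2) = (76) - (14) = 62.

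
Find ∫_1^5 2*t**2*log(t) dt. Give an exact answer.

Integrate by parts once (u = ln t, dv = 2*t**2 dt).
An antiderivative is F(t) = 2*t**3*(3*log(t) - 1)/9.
Then F(5) - F(1) = (-250/9 + 250*log(5)/3) - (-2/9) = -248/9 + 250*log(5)/3.

-248/9 + 250*log(5)/3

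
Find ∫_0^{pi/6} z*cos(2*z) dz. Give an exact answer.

-1/8 + sqrt(3)*pi/24

Integrate by parts once (u = z, dv = cos(2*z) dz).
An antiderivative is F(z) = z*sin(2*z)/2 + cos(2*z)/4.
Then F(pi/6) - F(0) = (1/8 + sqrt(3)*pi/24) - (1/4) = -1/8 + sqrt(3)*pi/24.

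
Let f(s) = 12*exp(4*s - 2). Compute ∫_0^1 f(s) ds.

6*sinh(2)

Let u = 4*s - 2, so du = 4 ds. When s = 0, u = -2; when s = 1, u = 2.
The integral becomes 3·∫ exp(u) du from -2 to 2, with antiderivative 3*exp(u).
Back in s: F(s) = 3*exp(4*s - 2).
Then F(1) - F(0) = (3*exp(2)) - (3*exp(-2)) = 6*sinh(2).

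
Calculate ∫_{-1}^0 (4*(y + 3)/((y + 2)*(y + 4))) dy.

log(64/9)

Factor the denominator: y**2 + 6*y + 8 = (y + 4)(y + 2).
Partial fractions: 4*(y + 3)/((y + 2)*(y + 4)) = 2/(y + 4) + 2/(y + 2).
An antiderivative is F(y) = 2*log(y + 2) + 2*log(y + 4).
Then F(0) - F(-1) = (log(64)) - (log(9)) = log(64/9).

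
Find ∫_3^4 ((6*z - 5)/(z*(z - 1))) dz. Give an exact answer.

Factor the denominator: z**2 - z = z(z - 1).
Partial fractions: (6*z - 5)/(z*(z - 1)) = 5/z + 1/(z - 1).
An antiderivative is F(z) = 5*log(z) + log(z - 1).
Then F(4) - F(3) = (log(3) + 10*log(2)) - (log(2) + 5*log(3)) = -4*log(3) + 9*log(2).

-4*log(3) + 9*log(2)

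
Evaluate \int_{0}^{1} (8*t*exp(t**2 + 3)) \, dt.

-4*(1 - exp(1))*exp(3)

Let u = t**2 + 3, so du = 2*t dt. When t = 0, u = 3; when t = 1, u = 4.
The integral becomes 4·∫ exp(u) du from 3 to 4, with antiderivative 4*exp(u).
Back in t: F(t) = 4*exp(t**2 + 3).
Then F(1) - F(0) = (4*exp(4)) - (4*exp(3)) = -4*(1 - exp(1))*exp(3).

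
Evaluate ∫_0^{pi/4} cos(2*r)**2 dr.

pi/8

Use the identity cos^2(2*r) = (1 + cos(4*r))/2.
An antiderivative is F(r) = r/2 + sin(4*r)/8.
Then F(pi/4) - F(0) = (pi/8) - (0) = pi/8.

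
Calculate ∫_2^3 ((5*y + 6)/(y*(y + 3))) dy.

-3*log(5) + log(2) + 5*log(3)

Factor the denominator: y**2 + 3*y = (y + 3)y.
Partial fractions: (5*y + 6)/(y*(y + 3)) = 3/(y + 3) + 2/y.
An antiderivative is F(y) = 2*log(y) + 3*log(y + 3).
Then F(3) - F(2) = (3*log(2) + 5*log(3)) - (2*log(2) + 3*log(5)) = -3*log(5) + log(2) + 5*log(3).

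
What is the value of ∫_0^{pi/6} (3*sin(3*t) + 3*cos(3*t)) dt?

An antiderivative is F(t) = sin(3*t) - cos(3*t).
Then F(pi/6) - F(0) = (1) - (-1) = 2.

2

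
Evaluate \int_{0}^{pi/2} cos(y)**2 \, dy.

Use the identity cos^2(y) = (1 + cos(2*y))/2.
An antiderivative is F(y) = y/2 + sin(2*y)/4.
Then F(pi/2) - F(0) = (pi/4) - (0) = pi/4.

pi/4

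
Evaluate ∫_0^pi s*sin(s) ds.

Integrate by parts once (u = s, dv = sin(s) ds).
An antiderivative is F(s) = -s*cos(s) + sin(s).
Then F(pi) - F(0) = (pi) - (0) = pi.

pi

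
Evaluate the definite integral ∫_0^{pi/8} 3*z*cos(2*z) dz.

-3/4 + 3*sqrt(2)*pi/32 + 3*sqrt(2)/8

Integrate by parts once (u = z, dv = 3*cos(2*z) dz).
An antiderivative is F(z) = 3*z*sin(2*z)/2 + 3*cos(2*z)/4.
Then F(pi/8) - F(0) = (3*sqrt(2)*(pi + 4)/32) - (3/4) = -3/4 + 3*sqrt(2)*pi/32 + 3*sqrt(2)/8.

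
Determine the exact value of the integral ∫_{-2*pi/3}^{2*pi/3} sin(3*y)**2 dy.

Use the identity sin^2(3*y) = (1 - cos(6*y))/2.
An antiderivative is F(y) = y/2 - sin(6*y)/12.
Then F(2*pi/3) - F(-2*pi/3) = (pi/3) - (-pi/3) = 2*pi/3.

2*pi/3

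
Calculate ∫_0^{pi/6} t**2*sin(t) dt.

-2 - sqrt(3)*pi**2/72 + pi/6 + sqrt(3)

Integrate by parts twice (u = t^2, dv = sin(t) dt).
An antiderivative is F(t) = -t**2*cos(t) + 2*t*sin(t) + 2*cos(t).
Then F(pi/6) - F(0) = (-sqrt(3)*pi**2/72 + pi/6 + sqrt(3)) - (2) = -2 - sqrt(3)*pi**2/72 + pi/6 + sqrt(3).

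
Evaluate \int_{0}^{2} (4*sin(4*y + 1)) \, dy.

cos(1) - cos(9)

Let u = 4*y + 1, so du = 4 dy. When y = 0, u = 1; when y = 2, u = 9.
The integral becomes ∫ sin(u) du from 1 to 9, with antiderivative -cos(u).
Back in y: F(y) = -cos(4*y + 1).
Then F(2) - F(0) = (-cos(9)) - (-cos(1)) = cos(1) - cos(9).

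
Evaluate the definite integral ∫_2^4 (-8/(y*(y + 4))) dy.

Factor the denominator: y**2 + 4*y = (y + 4)y.
Partial fractions: -8/(y*(y + 4)) = 2/(y + 4) - 2/y.
An antiderivative is F(y) = -2*log(y) + 2*log(y + 4).
Then F(4) - F(2) = (log(4)) - (log(9)) = log(4/9).

log(4/9)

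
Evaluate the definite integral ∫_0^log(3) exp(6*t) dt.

Let u = exp(t), so du = exp(t) dt. When t = 0, u = 1; when t = log(3), u = 3.
The integral becomes ∫ u**5 du from 1 to 3, with antiderivative u**6/6.
Back in t: F(t) = exp(6*t)/6.
Then F(log(3)) - F(0) = (243/2) - (1/6) = 364/3.

364/3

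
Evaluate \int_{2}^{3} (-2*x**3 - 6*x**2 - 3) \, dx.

-147/2

By the power rule, an antiderivative is F(x) = -x**4/2 - 2*x**3 - 3*x.
Then F(3) - F(2) = (-207/2) - (-30) = -147/2.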